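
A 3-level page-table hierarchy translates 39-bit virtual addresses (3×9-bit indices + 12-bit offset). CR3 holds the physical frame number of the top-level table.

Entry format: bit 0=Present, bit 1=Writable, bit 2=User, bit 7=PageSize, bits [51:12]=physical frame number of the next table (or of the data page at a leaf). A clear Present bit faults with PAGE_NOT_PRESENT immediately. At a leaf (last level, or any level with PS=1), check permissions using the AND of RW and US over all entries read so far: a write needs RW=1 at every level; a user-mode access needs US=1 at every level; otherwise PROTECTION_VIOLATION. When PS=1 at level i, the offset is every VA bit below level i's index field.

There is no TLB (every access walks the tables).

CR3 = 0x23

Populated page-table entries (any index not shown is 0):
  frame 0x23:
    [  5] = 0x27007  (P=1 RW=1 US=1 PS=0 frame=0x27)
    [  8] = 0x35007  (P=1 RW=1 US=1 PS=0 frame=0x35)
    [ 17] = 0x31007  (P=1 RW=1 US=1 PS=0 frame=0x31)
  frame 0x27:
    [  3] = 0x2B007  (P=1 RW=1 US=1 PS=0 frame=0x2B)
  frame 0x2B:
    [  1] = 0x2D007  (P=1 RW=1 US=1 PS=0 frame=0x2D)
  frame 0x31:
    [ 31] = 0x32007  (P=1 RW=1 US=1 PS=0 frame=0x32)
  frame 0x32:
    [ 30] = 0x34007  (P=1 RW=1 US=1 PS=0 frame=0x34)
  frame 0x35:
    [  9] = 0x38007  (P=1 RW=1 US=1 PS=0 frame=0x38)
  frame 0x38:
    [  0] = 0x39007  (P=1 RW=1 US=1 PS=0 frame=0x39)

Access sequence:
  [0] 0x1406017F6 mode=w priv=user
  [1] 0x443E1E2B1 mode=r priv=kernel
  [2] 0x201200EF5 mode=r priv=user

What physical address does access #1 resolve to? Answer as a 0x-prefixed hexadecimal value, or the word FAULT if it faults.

Per-access translation:
#0 VA=0x1406017F6 (w,user):
  L0: frame=0x23 idx=5 entry=0x27007 [P=1 RW=1 US=1 PS=0]
  L1: frame=0x27 idx=3 entry=0x2B007 [P=1 RW=1 US=1 PS=0]
  L2: frame=0x2B idx=1 entry=0x2D007 [P=1 RW=1 US=1 PS=0]
  → PA=0x2D7F6  (3 entries read)
#1 VA=0x443E1E2B1 (r,kernel):
  L0: frame=0x23 idx=17 entry=0x31007 [P=1 RW=1 US=1 PS=0]
  L1: frame=0x31 idx=31 entry=0x32007 [P=1 RW=1 US=1 PS=0]
  L2: frame=0x32 idx=30 entry=0x34007 [P=1 RW=1 US=1 PS=0]
  → PA=0x342B1  (3 entries read)
#2 VA=0x201200EF5 (r,user):
  L0: frame=0x23 idx=8 entry=0x35007 [P=1 RW=1 US=1 PS=0]
  L1: frame=0x35 idx=9 entry=0x38007 [P=1 RW=1 US=1 PS=0]
  L2: frame=0x38 idx=0 entry=0x39007 [P=1 RW=1 US=1 PS=0]
  → PA=0x39EF5  (3 entries read)

Access #1 PA: 0x342B1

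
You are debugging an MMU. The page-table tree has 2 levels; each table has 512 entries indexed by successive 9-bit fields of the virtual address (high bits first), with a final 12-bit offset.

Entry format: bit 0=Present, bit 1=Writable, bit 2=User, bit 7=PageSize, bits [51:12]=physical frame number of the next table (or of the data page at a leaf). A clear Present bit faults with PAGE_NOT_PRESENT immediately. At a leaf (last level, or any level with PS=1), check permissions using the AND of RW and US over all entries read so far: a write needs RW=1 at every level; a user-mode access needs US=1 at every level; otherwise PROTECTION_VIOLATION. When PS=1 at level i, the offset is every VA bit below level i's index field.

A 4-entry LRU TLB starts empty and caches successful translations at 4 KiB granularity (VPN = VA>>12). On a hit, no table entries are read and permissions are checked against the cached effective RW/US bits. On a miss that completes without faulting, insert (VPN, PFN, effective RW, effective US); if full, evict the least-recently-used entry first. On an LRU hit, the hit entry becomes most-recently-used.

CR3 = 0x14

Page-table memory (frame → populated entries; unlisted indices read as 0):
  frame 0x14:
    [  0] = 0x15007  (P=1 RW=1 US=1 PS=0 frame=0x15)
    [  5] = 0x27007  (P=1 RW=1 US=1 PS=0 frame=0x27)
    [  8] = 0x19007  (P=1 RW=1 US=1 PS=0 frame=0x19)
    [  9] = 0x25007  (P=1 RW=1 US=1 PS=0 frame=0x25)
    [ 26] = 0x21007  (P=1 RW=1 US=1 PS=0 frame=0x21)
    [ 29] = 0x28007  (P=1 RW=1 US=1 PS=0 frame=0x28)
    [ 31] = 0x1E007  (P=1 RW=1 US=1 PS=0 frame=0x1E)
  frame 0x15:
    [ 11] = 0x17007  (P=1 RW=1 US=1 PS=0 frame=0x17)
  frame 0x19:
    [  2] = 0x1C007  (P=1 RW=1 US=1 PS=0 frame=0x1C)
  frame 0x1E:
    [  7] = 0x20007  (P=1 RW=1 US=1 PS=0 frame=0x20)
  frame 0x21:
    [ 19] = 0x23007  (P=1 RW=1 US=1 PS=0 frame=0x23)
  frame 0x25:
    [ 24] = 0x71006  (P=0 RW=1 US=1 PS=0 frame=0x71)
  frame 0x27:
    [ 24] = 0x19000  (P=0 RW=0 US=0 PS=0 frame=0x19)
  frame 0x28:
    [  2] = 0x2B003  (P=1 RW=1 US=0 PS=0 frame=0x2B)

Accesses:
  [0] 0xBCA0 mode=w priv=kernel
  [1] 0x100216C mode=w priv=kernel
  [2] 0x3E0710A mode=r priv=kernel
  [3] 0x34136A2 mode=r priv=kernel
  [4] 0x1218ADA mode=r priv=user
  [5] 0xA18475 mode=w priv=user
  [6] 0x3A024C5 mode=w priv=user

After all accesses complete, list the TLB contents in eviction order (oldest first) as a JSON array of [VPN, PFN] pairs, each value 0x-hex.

Per-access translation:
#0 VA=0xBCA0 (w,kernel):
  [0] read 0x14 idx=0: raw=0x15007 flags P=1 W=1 U=1 S=0
  [1] read 0x15 idx=11: raw=0x17007 flags P=1 W=1 U=1 S=0
  → PA=0x17CA0  (2 entries read)
#1 VA=0x100216C (w,kernel):
  [0] read 0x14 idx=8: raw=0x19007 flags P=1 W=1 U=1 S=0
  [1] read 0x19 idx=2: raw=0x1C007 flags P=1 W=1 U=1 S=0
  → PA=0x1C16C  (2 entries read)
#2 VA=0x3E0710A (r,kernel):
  [0] read 0x14 idx=31: raw=0x1E007 flags P=1 W=1 U=1 S=0
  [1] read 0x1E idx=7: raw=0x20007 flags P=1 W=1 U=1 S=0
  → PA=0x2010A  (2 entries read)
#3 VA=0x34136A2 (r,kernel):
  [0] read 0x14 idx=26: raw=0x21007 flags P=1 W=1 U=1 S=0
  [1] read 0x21 idx=19: raw=0x23007 flags P=1 W=1 U=1 S=0
  → PA=0x236A2  (2 entries read)
#4 VA=0x1218ADA (r,user):
  [0] read 0x14 idx=9: raw=0x25007 flags P=1 W=1 U=1 S=0
  [1] read 0x25 idx=24: raw=0x71006 flags P=0 W=1 U=1 S=0
  → PAGE_NOT_PRESENT  (2 entries read)
#5 VA=0xA18475 (w,user):
  [0] read 0x14 idx=5: raw=0x27007 flags P=1 W=1 U=1 S=0
  [1] read 0x27 idx=24: raw=0x19000 flags P=0 W=0 U=0 S=0
  → PAGE_NOT_PRESENT  (2 entries read)
#6 VA=0x3A024C5 (w,user):
  [0] read 0x14 idx=29: raw=0x28007 flags P=1 W=1 U=1 S=0
  [1] read 0x28 idx=2: raw=0x2B003 flags P=1 W=1 U=0 S=0
  → PROTECTION_VIOLATION  (2 entries read)

TLB: [["0xB", "0x17"], ["0x1002", "0x1C"], ["0x3E07", "0x20"], ["0x3413", "0x23"]]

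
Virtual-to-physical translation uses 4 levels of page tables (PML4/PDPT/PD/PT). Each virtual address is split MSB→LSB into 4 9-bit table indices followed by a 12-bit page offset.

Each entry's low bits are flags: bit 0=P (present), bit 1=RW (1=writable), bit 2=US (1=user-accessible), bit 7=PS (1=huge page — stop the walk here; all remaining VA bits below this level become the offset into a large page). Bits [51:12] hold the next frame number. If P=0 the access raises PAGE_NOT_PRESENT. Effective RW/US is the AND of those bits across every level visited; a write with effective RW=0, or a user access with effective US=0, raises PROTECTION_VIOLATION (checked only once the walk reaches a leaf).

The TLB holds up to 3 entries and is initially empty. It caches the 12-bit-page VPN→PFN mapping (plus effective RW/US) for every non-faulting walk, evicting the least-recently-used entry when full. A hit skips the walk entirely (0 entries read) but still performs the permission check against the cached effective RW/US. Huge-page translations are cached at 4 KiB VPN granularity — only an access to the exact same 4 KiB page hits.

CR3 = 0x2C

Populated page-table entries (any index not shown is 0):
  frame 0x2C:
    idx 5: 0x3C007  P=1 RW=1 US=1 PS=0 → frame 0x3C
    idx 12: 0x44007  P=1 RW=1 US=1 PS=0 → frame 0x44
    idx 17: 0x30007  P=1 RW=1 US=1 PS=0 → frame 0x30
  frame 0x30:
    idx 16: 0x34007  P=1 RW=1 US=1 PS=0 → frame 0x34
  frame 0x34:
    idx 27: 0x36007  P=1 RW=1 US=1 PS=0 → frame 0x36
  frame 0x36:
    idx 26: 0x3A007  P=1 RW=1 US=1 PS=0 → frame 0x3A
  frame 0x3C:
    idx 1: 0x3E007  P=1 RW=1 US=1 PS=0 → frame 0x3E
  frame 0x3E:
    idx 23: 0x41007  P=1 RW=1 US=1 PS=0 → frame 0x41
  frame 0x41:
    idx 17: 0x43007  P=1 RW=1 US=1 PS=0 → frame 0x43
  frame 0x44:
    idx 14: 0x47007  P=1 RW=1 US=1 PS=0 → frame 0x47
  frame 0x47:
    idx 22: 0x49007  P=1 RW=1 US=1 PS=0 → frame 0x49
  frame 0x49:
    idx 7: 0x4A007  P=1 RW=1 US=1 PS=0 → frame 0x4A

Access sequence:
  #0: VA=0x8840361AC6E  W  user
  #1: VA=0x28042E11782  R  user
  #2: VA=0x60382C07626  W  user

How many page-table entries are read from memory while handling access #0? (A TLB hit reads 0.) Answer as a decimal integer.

Walk each access:
#0 VA=0x8840361AC6E (w,user):
  [0] read 0x2C idx=17: raw=0x30007 flags P=1 W=1 U=1 S=0
  [1] read 0x30 idx=16: raw=0x34007 flags P=1 W=1 U=1 S=0
  [2] read 0x34 idx=27: raw=0x36007 flags P=1 W=1 U=1 S=0
  [3] read 0x36 idx=26: raw=0x3A007 flags P=1 W=1 U=1 S=0
  ✓ 0x3AC6E  — 4 lookups
#1 VA=0x28042E11782 (r,user):
  [0] read 0x2C idx=5: raw=0x3C007 flags P=1 W=1 U=1 S=0
  [1] read 0x3C idx=1: raw=0x3E007 flags P=1 W=1 U=1 S=0
  [2] read 0x3E idx=23: raw=0x41007 flags P=1 W=1 U=1 S=0
  [3] read 0x41 idx=17: raw=0x43007 flags P=1 W=1 U=1 S=0
  ✓ 0x43782  — 4 lookups
#2 VA=0x60382C07626 (w,user):
  [0] read 0x2C idx=12: raw=0x44007 flags P=1 W=1 U=1 S=0
  [1] read 0x44 idx=14: raw=0x47007 flags P=1 W=1 U=1 S=0
  [2] read 0x47 idx=22: raw=0x49007 flags P=1 W=1 U=1 S=0
  [3] read 0x49 idx=7: raw=0x4A007 flags P=1 W=1 U=1 S=0
  ✓ 0x4A626  — 4 lookups

Entries read for #0: 4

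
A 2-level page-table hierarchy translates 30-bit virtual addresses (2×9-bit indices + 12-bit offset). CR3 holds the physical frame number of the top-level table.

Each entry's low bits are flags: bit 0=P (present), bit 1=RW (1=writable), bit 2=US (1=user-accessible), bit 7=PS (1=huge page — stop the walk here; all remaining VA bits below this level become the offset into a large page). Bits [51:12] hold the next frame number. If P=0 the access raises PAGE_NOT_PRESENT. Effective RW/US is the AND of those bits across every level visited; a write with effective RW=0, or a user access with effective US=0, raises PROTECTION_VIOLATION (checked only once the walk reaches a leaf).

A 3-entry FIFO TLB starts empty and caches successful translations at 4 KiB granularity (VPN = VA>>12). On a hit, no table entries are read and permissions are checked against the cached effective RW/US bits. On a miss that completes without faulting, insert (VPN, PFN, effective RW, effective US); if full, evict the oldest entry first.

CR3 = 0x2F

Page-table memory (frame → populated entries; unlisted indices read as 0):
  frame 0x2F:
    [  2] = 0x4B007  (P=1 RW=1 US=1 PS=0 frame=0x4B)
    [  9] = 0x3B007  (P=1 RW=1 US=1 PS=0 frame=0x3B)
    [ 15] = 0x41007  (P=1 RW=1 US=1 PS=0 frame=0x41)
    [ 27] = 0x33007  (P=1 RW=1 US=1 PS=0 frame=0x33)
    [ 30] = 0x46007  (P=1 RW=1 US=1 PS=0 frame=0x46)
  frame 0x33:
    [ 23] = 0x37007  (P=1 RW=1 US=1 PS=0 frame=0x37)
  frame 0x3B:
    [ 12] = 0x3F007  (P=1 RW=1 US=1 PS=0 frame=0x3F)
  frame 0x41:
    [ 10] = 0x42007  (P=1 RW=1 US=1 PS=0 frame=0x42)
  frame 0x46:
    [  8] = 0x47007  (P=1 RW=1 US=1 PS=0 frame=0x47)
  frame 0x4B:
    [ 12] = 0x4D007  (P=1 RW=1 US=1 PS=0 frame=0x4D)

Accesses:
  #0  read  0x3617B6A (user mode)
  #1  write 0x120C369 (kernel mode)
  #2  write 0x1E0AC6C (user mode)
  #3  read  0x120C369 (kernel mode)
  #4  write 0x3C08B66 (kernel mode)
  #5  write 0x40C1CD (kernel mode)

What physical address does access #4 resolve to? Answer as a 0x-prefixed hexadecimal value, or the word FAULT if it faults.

Per-access translation:
#0 VA=0x3617B6A (r,user):
  L0 @0x2F[27] → 0x33007  P=1,RW=1,US=1,PS=0
  L1 @0x33[23] → 0x37007  P=1,RW=1,US=1,PS=0
  → PA=0x37B6A  (2 entries read)
#1 VA=0x120C369 (w,kernel):
  L0 @0x2F[9] → 0x3B007  P=1,RW=1,US=1,PS=0
  L1 @0x3B[12] → 0x3F007  P=1,RW=1,US=1,PS=0
  → PA=0x3F369  (2 entries read)
#2 VA=0x1E0AC6C (w,user):
  L0 @0x2F[15] → 0x41007  P=1,RW=1,US=1,PS=0
  L1 @0x41[10] → 0x42007  P=1,RW=1,US=1,PS=0
  → PA=0x42C6C  (2 entries read)
#3 VA=0x120C369 (r,kernel):
  TLB hit vpn=0x120C → PA=0x3F369
#4 VA=0x3C08B66 (w,kernel):
  L0 @0x2F[30] → 0x46007  P=1,RW=1,US=1,PS=0
  L1 @0x46[8] → 0x47007  P=1,RW=1,US=1,PS=0
  → PA=0x47B66  (2 entries read)
#5 VA=0x40C1CD (w,kernel):
  L0 @0x2F[2] → 0x4B007  P=1,RW=1,US=1,PS=0
  L1 @0x4B[12] → 0x4D007  P=1,RW=1,US=1,PS=0
  → PA=0x4D1CD  (2 entries read)

Access #4 PA: 0x47B66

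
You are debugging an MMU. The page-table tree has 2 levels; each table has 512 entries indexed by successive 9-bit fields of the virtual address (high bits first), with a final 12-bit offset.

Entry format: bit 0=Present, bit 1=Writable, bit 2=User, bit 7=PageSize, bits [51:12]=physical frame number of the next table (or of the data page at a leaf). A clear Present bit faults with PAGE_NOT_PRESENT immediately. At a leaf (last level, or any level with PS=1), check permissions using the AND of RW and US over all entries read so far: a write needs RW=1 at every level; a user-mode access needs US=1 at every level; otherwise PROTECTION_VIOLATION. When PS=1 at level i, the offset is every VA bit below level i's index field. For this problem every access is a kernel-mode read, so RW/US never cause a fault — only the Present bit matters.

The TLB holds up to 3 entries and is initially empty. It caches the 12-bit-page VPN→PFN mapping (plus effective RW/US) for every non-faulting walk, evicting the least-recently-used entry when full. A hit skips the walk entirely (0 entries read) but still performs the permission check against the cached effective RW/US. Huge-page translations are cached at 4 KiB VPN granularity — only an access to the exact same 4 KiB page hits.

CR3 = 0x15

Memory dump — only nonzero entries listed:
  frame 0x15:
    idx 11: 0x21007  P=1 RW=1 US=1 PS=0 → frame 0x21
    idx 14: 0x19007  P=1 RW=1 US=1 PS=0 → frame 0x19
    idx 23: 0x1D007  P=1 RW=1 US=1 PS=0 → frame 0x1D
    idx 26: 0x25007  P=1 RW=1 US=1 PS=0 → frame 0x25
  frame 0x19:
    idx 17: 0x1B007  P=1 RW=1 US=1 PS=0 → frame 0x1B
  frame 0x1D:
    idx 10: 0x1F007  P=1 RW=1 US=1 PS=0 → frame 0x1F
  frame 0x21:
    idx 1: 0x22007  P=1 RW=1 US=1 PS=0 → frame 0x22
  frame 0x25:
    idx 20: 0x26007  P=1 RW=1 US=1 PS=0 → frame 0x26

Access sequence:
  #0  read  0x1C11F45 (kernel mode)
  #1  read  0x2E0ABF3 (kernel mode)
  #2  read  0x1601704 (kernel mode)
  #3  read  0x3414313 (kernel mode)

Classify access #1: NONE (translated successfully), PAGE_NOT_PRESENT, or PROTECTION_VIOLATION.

Trace:
#0 VA=0x1C11F45 (r,kernel):
  L0 @0x15[14] → 0x19007  P=1,RW=1,US=1,PS=0
  L1 @0x19[17] → 0x1B007  P=1,RW=1,US=1,PS=0
  ⇒ phys 0x1BF45  [2 reads]
#1 VA=0x2E0ABF3 (r,kernel):
  L0 @0x15[23] → 0x1D007  P=1,RW=1,US=1,PS=0
  L1 @0x1D[10] → 0x1F007  P=1,RW=1,US=1,PS=0
  ⇒ phys 0x1FBF3  [2 reads]
#2 VA=0x1601704 (r,kernel):
  L0 @0x15[11] → 0x21007  P=1,RW=1,US=1,PS=0
  L1 @0x21[1] → 0x22007  P=1,RW=1,US=1,PS=0
  ⇒ phys 0x22704  [2 reads]
#3 VA=0x3414313 (r,kernel):
  L0 @0x15[26] → 0x25007  P=1,RW=1,US=1,PS=0
  L1 @0x25[20] → 0x26007  P=1,RW=1,US=1,PS=0
  ⇒ phys 0x26313  [2 reads]

Access #1 fault: NONE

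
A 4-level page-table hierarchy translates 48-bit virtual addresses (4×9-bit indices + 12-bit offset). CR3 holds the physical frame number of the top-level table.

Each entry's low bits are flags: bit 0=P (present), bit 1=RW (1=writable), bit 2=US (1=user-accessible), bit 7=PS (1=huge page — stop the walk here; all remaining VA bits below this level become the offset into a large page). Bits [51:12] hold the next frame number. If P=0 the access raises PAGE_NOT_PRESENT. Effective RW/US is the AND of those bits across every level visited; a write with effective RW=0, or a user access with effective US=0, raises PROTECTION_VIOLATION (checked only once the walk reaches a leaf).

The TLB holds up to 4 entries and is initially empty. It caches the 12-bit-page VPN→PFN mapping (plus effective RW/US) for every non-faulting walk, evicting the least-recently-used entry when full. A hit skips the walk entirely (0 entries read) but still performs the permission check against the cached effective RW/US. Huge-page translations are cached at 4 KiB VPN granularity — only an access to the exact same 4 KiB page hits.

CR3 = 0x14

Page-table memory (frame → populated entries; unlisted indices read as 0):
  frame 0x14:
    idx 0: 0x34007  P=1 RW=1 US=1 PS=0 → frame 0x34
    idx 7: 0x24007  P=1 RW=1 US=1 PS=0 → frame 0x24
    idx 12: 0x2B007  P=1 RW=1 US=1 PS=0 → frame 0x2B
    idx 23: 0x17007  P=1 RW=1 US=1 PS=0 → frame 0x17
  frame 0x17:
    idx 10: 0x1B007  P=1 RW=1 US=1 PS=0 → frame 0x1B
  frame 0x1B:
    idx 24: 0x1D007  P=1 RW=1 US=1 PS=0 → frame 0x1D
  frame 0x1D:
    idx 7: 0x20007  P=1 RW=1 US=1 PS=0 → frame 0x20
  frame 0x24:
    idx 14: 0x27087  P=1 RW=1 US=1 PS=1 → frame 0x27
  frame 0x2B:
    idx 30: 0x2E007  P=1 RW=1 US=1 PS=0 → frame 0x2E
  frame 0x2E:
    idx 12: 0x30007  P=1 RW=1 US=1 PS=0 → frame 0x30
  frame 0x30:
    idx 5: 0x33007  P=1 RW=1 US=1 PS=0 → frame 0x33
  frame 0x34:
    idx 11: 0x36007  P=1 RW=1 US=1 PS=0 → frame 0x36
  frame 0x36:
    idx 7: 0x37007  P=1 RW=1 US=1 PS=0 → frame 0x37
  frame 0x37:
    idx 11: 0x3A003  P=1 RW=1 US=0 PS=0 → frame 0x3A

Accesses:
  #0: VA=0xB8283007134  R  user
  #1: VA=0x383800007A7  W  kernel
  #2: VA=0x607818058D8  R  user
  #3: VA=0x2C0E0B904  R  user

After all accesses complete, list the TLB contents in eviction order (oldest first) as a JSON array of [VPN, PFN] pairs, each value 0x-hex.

Per-access translation:
#0 VA=0xB8283007134 (r,user):
  lvl0: tbl 0x14, slot 23 ⇒ 0x17007 (P1/RW1/US1/PS0)
  lvl1: tbl 0x17, slot 10 ⇒ 0x1B007 (P1/RW1/US1/PS0)
  lvl2: tbl 0x1B, slot 24 ⇒ 0x1D007 (P1/RW1/US1/PS0)
  lvl3: tbl 0x1D, slot 7 ⇒ 0x20007 (P1/RW1/US1/PS0)
  ✓ 0x20134  — 4 lookups
#1 VA=0x383800007A7 (w,kernel):
  lvl0: tbl 0x14, slot 7 ⇒ 0x24007 (P1/RW1/US1/PS0)
  lvl1: tbl 0x24, slot 14 ⇒ 0x27087 (P1/RW1/US1/PS1)
  ✓ 0x277A7 (huge @L1)  — 2 lookups
#2 VA=0x607818058D8 (r,user):
  lvl0: tbl 0x14, slot 12 ⇒ 0x2B007 (P1/RW1/US1/PS0)
  lvl1: tbl 0x2B, slot 30 ⇒ 0x2E007 (P1/RW1/US1/PS0)
  lvl2: tbl 0x2E, slot 12 ⇒ 0x30007 (P1/RW1/US1/PS0)
  lvl3: tbl 0x30, slot 5 ⇒ 0x33007 (P1/RW1/US1/PS0)
  ✓ 0x338D8  — 4 lookups
#3 VA=0x2C0E0B904 (r,user):
  lvl0: tbl 0x14, slot 0 ⇒ 0x34007 (P1/RW1/US1/PS0)
  lvl1: tbl 0x34, slot 11 ⇒ 0x36007 (P1/RW1/US1/PS0)
  lvl2: tbl 0x36, slot 7 ⇒ 0x37007 (P1/RW1/US1/PS0)
  lvl3: tbl 0x37, slot 11 ⇒ 0x3A003 (P1/RW1/US0/PS0)
  → PROTECTION_VIOLATION  (4 entries read)

TLB: [["0xB8283007", "0x20"], ["0x38380000", "0x27"], ["0x60781805", "0x33"]]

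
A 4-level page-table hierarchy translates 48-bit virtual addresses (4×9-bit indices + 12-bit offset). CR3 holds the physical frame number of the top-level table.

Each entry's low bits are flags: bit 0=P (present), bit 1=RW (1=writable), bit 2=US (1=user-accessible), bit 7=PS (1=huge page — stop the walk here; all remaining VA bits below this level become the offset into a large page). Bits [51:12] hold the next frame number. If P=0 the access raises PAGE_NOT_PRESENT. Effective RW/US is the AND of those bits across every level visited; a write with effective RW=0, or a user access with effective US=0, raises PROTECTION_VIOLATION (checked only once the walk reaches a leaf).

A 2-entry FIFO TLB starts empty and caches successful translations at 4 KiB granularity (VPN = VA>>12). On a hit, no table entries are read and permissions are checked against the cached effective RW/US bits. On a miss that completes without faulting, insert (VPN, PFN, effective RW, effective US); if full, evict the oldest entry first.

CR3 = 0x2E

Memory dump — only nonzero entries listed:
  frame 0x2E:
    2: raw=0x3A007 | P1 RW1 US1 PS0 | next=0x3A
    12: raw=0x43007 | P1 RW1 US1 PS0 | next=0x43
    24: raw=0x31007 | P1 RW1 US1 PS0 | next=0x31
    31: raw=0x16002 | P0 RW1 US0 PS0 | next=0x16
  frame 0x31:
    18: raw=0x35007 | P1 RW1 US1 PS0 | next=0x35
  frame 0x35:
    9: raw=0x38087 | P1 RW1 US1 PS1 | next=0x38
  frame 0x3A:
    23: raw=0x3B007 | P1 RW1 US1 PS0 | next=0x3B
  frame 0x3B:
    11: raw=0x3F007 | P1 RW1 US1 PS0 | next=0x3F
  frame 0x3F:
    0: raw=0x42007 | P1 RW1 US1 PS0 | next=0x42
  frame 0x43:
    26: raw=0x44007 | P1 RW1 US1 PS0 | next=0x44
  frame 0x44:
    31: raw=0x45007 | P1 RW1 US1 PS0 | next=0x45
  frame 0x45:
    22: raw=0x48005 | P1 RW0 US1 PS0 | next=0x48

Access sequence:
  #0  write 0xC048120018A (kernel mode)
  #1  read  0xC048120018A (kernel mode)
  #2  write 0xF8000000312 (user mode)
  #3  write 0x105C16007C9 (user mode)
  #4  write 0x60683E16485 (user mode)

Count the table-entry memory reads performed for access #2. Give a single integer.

Walk each access:
#0 VA=0xC048120018A (w,kernel):
  [0] read 0x2E idx=24: raw=0x31007 flags P=1 W=1 U=1 S=0
  [1] read 0x31 idx=18: raw=0x35007 flags P=1 W=1 U=1 S=0
  [2] read 0x35 idx=9: raw=0x38087 flags P=1 W=1 U=1 S=1
  ✓ 0x3818A (huge @L2)  — 3 lookups
#1 VA=0xC048120018A (r,kernel):
  TLB hit vpn=0xC0481200 → PA=0x3818A
#2 VA=0xF8000000312 (w,user):
  [0] read 0x2E idx=31: raw=0x16002 flags P=0 W=1 U=0 S=0
  ✗ PAGE_NOT_PRESENT  [1 reads]
#3 VA=0x105C16007C9 (w,user):
  [0] read 0x2E idx=2: raw=0x3A007 flags P=1 W=1 U=1 S=0
  [1] read 0x3A idx=23: raw=0x3B007 flags P=1 W=1 U=1 S=0
  [2] read 0x3B idx=11: raw=0x3F007 flags P=1 W=1 U=1 S=0
  [3] read 0x3F idx=0: raw=0x42007 flags P=1 W=1 U=1 S=0
  ✓ 0x427C9  — 4 lookups
#4 VA=0x60683E16485 (w,user):
  [0] read 0x2E idx=12: raw=0x43007 flags P=1 W=1 U=1 S=0
  [1] read 0x43 idx=26: raw=0x44007 flags P=1 W=1 U=1 S=0
  [2] read 0x44 idx=31: raw=0x45007 flags P=1 W=1 U=1 S=0
  [3] read 0x45 idx=22: raw=0x48005 flags P=1 W=0 U=1 S=0
  ✗ PROTECTION_VIOLATION  [4 reads]

Entries read for #2: 1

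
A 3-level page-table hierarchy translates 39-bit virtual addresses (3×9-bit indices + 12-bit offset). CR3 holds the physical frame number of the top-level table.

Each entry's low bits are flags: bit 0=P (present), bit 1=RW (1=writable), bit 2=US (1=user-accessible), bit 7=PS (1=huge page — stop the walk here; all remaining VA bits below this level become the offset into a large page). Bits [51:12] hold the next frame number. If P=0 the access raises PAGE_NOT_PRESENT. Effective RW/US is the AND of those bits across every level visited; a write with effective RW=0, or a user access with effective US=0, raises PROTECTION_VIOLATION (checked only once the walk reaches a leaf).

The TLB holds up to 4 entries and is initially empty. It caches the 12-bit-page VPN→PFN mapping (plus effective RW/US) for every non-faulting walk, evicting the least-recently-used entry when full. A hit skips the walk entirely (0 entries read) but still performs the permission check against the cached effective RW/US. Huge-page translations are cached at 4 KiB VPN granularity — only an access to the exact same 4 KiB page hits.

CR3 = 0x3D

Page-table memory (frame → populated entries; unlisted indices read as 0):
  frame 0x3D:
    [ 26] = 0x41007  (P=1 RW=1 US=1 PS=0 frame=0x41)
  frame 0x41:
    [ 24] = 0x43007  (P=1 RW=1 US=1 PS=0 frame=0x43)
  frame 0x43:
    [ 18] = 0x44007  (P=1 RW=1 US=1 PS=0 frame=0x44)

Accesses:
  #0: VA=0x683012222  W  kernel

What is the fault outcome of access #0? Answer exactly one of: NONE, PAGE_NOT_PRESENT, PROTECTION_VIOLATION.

Per-access translation:
#0 VA=0x683012222 (w,kernel):
  L0: frame=0x3D idx=26 entry=0x41007 [P=1 RW=1 US=1 PS=0]
  L1: frame=0x41 idx=24 entry=0x43007 [P=1 RW=1 US=1 PS=0]
  L2: frame=0x43 idx=18 entry=0x44007 [P=1 RW=1 US=1 PS=0]
  ✓ 0x44222  — 3 lookups

Access #0 fault: NONE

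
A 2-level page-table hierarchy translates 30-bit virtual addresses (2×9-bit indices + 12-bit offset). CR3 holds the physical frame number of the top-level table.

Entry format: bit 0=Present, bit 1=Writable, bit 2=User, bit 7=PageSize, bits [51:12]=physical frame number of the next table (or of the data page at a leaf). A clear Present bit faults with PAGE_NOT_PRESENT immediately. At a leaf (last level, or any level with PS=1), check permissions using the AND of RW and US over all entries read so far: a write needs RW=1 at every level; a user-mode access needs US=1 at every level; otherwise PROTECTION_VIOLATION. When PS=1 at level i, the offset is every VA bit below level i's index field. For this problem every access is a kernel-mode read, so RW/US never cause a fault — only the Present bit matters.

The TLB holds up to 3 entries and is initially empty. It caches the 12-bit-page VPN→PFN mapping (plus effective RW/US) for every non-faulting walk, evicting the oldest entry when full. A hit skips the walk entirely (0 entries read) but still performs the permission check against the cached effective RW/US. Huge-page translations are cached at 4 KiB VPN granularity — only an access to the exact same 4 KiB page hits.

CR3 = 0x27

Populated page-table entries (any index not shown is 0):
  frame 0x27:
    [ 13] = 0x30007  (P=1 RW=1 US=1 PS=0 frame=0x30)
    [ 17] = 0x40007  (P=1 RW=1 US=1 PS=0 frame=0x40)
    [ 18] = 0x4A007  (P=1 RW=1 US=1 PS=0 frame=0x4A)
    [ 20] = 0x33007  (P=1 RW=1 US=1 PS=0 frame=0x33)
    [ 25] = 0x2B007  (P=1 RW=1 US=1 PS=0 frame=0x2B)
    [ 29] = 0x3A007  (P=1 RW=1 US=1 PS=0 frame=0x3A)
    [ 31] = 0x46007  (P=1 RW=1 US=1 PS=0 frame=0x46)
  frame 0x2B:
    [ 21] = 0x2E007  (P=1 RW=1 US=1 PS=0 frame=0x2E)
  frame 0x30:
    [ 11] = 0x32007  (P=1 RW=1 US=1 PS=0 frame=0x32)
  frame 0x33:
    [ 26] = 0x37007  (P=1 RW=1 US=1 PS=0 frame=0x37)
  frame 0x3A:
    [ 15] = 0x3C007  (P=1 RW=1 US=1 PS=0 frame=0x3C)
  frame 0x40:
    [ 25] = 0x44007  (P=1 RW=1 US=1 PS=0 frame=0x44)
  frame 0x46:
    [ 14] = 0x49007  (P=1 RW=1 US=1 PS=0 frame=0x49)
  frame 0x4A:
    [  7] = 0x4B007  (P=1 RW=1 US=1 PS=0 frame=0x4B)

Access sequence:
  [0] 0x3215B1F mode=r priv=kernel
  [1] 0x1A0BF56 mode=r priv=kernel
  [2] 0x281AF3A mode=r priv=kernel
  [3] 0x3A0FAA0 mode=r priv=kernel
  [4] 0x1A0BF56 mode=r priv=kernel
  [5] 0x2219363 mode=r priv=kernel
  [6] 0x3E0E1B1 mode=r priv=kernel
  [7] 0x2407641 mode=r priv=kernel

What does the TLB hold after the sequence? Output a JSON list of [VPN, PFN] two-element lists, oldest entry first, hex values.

Per-access translation:
#0 VA=0x3215B1F (r,kernel):
  L0 @0x27[25] → 0x2B007  P=1,RW=1,US=1,PS=0
  L1 @0x2B[21] → 0x2E007  P=1,RW=1,US=1,PS=0
  ✓ 0x2EB1F  — 2 lookups
#1 VA=0x1A0BF56 (r,kernel):
  L0 @0x27[13] → 0x30007  P=1,RW=1,US=1,PS=0
  L1 @0x30[11] → 0x32007  P=1,RW=1,US=1,PS=0
  ✓ 0x32F56  — 2 lookups
#2 VA=0x281AF3A (r,kernel):
  L0 @0x27[20] → 0x33007  P=1,RW=1,US=1,PS=0
  L1 @0x33[26] → 0x37007  P=1,RW=1,US=1,PS=0
  ✓ 0x37F3A  — 2 lookups
#3 VA=0x3A0FAA0 (r,kernel):
  L0 @0x27[29] → 0x3A007  P=1,RW=1,US=1,PS=0
  L1 @0x3A[15] → 0x3C007  P=1,RW=1,US=1,PS=0
  ✓ 0x3CAA0  — 2 lookups
#4 VA=0x1A0BF56 (r,kernel):
  TLB hit vpn=0x1A0B → PA=0x32F56
#5 VA=0x2219363 (r,kernel):
  L0 @0x27[17] → 0x40007  P=1,RW=1,US=1,PS=0
  L1 @0x40[25] → 0x44007  P=1,RW=1,US=1,PS=0
  ✓ 0x44363  — 2 lookups
#6 VA=0x3E0E1B1 (r,kernel):
  L0 @0x27[31] → 0x46007  P=1,RW=1,US=1,PS=0
  L1 @0x46[14] → 0x49007  P=1,RW=1,US=1,PS=0
  ✓ 0x491B1  — 2 lookups
#7 VA=0x2407641 (r,kernel):
  L0 @0x27[18] → 0x4A007  P=1,RW=1,US=1,PS=0
  L1 @0x4A[7] → 0x4B007  P=1,RW=1,US=1,PS=0
  ✓ 0x4B641  — 2 lookups

TLB: [["0x2219", "0x44"], ["0x3E0E", "0x49"], ["0x2407", "0x4B"]]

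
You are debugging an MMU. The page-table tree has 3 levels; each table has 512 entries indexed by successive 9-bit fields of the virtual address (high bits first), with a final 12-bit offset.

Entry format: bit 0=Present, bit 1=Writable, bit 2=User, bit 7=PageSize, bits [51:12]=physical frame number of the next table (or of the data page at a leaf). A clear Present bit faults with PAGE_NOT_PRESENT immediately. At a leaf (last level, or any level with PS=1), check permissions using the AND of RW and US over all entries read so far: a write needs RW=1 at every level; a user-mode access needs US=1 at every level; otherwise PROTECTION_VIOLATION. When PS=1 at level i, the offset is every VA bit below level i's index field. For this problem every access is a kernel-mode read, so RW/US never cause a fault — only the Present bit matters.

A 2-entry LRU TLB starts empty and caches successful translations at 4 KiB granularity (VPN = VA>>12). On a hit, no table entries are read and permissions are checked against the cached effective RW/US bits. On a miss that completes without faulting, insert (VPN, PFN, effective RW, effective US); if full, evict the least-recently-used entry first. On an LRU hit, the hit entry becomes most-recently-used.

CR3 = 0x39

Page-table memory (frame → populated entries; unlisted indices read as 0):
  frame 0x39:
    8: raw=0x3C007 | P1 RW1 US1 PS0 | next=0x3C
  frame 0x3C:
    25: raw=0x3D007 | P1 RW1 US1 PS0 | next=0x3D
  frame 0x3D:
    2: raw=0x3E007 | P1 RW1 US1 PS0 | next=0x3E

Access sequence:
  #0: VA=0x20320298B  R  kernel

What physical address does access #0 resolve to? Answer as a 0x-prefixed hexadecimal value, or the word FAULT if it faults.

Per-access translation:
#0 VA=0x20320298B (r,kernel):
  [0] read 0x39 idx=8: raw=0x3C007 flags P=1 W=1 U=1 S=0
  [1] read 0x3C idx=25: raw=0x3D007 flags P=1 W=1 U=1 S=0
  [2] read 0x3D idx=2: raw=0x3E007 flags P=1 W=1 U=1 S=0
  ⇒ phys 0x3E98B  [3 reads]

Access #0 PA: 0x3E98B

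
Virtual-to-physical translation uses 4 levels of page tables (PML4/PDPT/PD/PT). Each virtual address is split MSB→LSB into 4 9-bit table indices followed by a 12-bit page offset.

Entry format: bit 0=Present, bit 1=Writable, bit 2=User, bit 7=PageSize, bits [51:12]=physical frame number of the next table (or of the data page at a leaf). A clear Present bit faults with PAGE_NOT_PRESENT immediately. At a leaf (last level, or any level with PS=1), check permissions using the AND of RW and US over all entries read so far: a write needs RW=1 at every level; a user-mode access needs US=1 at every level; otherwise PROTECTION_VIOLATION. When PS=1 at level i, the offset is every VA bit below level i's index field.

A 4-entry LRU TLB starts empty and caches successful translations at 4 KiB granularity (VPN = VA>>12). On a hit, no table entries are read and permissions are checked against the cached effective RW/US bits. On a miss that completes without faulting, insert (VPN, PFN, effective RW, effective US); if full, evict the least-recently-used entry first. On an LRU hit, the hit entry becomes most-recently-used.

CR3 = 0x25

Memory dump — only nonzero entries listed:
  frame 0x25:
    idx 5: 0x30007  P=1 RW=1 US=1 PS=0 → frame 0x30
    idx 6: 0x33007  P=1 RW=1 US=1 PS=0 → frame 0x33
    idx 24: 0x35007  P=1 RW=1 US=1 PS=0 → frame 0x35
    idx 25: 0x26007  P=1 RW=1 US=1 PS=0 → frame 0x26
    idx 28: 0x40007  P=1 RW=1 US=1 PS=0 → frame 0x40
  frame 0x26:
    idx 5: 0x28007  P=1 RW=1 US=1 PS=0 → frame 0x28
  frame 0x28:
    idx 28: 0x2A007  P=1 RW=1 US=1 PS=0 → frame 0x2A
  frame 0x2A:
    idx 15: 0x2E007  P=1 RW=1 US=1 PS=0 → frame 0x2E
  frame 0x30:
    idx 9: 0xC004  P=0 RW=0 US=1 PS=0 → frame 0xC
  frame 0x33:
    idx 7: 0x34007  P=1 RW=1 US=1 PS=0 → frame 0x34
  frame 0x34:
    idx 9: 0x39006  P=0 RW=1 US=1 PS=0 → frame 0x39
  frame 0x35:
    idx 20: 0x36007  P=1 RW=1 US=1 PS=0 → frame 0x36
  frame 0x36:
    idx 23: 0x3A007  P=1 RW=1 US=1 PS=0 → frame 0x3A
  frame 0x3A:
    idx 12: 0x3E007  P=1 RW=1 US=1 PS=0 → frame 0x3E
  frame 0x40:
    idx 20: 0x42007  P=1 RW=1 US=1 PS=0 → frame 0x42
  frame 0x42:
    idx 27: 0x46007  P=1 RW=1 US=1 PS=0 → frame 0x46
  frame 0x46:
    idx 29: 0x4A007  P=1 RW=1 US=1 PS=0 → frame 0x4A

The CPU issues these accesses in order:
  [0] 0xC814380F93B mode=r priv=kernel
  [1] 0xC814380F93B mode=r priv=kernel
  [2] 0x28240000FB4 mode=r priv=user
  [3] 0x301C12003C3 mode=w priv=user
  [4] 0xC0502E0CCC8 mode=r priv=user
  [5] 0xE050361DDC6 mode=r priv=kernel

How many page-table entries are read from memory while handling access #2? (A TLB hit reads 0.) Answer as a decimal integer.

Walk each access:
#0 VA=0xC814380F93B (r,kernel):
  [0] read 0x25 idx=25: raw=0x26007 flags P=1 W=1 U=1 S=0
  [1] read 0x26 idx=5: raw=0x28007 flags P=1 W=1 U=1 S=0
  [2] read 0x28 idx=28: raw=0x2A007 flags P=1 W=1 U=1 S=0
  [3] read 0x2A idx=15: raw=0x2E007 flags P=1 W=1 U=1 S=0
  ⇒ phys 0x2E93B  [4 reads]
#1 VA=0xC814380F93B (r,kernel):
  TLB hit vpn=0xC814380F → PA=0x2E93B
#2 VA=0x28240000FB4 (r,user):
  [0] read 0x25 idx=5: raw=0x30007 flags P=1 W=1 U=1 S=0
  [1] read 0x30 idx=9: raw=0xC004 flags P=0 W=0 U=1 S=0
  ✗ PAGE_NOT_PRESENT  [2 reads]
#3 VA=0x301C12003C3 (w,user):
  [0] read 0x25 idx=6: raw=0x33007 flags P=1 W=1 U=1 S=0
  [1] read 0x33 idx=7: raw=0x34007 flags P=1 W=1 U=1 S=0
  [2] read 0x34 idx=9: raw=0x39006 flags P=0 W=1 U=1 S=0
  ✗ PAGE_NOT_PRESENT  [3 reads]
#4 VA=0xC0502E0CCC8 (r,user):
  [0] read 0x25 idx=24: raw=0x35007 flags P=1 W=1 U=1 S=0
  [1] read 0x35 idx=20: raw=0x36007 flags P=1 W=1 U=1 S=0
  [2] read 0x36 idx=23: raw=0x3A007 flags P=1 W=1 U=1 S=0
  [3] read 0x3A idx=12: raw=0x3E007 flags P=1 W=1 U=1 S=0
  ⇒ phys 0x3ECC8  [4 reads]
#5 VA=0xE050361DDC6 (r,kernel):
  [0] read 0x25 idx=28: raw=0x40007 flags P=1 W=1 U=1 S=0
  [1] read 0x40 idx=20: raw=0x42007 flags P=1 W=1 U=1 S=0
  [2] read 0x42 idx=27: raw=0x46007 flags P=1 W=1 U=1 S=0
  [3] read 0x46 idx=29: raw=0x4A007 flags P=1 W=1 U=1 S=0
  ⇒ phys 0x4ADC6  [4 reads]

Entries read for #2: 2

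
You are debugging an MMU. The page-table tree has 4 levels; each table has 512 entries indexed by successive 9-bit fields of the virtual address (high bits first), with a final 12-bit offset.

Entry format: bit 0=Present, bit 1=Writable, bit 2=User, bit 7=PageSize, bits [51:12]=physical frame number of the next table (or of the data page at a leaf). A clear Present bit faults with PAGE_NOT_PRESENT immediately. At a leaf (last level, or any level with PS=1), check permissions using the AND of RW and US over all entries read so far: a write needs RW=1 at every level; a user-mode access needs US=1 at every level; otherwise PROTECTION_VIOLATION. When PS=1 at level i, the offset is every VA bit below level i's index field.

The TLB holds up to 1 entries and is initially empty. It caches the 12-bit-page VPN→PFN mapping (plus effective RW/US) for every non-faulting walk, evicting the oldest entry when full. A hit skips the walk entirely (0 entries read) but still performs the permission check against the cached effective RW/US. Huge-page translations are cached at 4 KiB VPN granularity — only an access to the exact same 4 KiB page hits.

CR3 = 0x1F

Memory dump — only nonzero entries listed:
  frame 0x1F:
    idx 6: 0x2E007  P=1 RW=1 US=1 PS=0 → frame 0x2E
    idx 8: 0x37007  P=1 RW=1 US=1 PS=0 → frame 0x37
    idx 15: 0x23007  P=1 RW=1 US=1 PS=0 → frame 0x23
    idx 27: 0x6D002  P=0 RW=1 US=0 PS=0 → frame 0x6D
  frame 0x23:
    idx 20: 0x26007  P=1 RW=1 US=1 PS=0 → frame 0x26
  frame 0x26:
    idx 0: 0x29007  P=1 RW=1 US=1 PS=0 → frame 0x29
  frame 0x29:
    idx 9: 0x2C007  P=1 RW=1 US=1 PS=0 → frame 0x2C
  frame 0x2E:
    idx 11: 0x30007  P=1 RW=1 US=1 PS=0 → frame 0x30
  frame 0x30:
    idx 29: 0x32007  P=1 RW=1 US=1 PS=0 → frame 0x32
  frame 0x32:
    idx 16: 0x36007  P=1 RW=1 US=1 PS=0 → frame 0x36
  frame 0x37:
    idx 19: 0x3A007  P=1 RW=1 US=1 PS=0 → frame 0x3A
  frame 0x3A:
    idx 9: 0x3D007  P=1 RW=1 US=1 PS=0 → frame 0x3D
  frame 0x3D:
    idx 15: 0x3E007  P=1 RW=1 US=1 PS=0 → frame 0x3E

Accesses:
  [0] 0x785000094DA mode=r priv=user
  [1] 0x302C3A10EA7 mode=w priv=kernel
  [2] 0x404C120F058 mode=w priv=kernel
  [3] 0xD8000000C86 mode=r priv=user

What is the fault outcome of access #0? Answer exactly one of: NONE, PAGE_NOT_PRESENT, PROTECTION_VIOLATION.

Per-access translation:
#0 VA=0x785000094DA (r,user):
  [0] read 0x1F idx=15: raw=0x23007 flags P=1 W=1 U=1 S=0
  [1] read 0x23 idx=20: raw=0x26007 flags P=1 W=1 U=1 S=0
  [2] read 0x26 idx=0: raw=0x29007 flags P=1 W=1 U=1 S=0
  [3] read 0x29 idx=9: raw=0x2C007 flags P=1 W=1 U=1 S=0
  ⇒ phys 0x2C4DA  [4 reads]
#1 VA=0x302C3A10EA7 (w,kernel):
  [0] read 0x1F idx=6: raw=0x2E007 flags P=1 W=1 U=1 S=0
  [1] read 0x2E idx=11: raw=0x30007 flags P=1 W=1 U=1 S=0
  [2] read 0x30 idx=29: raw=0x32007 flags P=1 W=1 U=1 S=0
  [3] read 0x32 idx=16: raw=0x36007 flags P=1 W=1 U=1 S=0
  ⇒ phys 0x36EA7  [4 reads]
#2 VA=0x404C120F058 (w,kernel):
  [0] read 0x1F idx=8: raw=0x37007 flags P=1 W=1 U=1 S=0
  [1] read 0x37 idx=19: raw=0x3A007 flags P=1 W=1 U=1 S=0
  [2] read 0x3A idx=9: raw=0x3D007 flags P=1 W=1 U=1 S=0
  [3] read 0x3D idx=15: raw=0x3E007 flags P=1 W=1 U=1 S=0
  ⇒ phys 0x3E058  [4 reads]
#3 VA=0xD8000000C86 (r,user):
  [0] read 0x1F idx=27: raw=0x6D002 flags P=0 W=1 U=0 S=0
  → PAGE_NOT_PRESENT  (1 entries read)

Access #0 fault: NONE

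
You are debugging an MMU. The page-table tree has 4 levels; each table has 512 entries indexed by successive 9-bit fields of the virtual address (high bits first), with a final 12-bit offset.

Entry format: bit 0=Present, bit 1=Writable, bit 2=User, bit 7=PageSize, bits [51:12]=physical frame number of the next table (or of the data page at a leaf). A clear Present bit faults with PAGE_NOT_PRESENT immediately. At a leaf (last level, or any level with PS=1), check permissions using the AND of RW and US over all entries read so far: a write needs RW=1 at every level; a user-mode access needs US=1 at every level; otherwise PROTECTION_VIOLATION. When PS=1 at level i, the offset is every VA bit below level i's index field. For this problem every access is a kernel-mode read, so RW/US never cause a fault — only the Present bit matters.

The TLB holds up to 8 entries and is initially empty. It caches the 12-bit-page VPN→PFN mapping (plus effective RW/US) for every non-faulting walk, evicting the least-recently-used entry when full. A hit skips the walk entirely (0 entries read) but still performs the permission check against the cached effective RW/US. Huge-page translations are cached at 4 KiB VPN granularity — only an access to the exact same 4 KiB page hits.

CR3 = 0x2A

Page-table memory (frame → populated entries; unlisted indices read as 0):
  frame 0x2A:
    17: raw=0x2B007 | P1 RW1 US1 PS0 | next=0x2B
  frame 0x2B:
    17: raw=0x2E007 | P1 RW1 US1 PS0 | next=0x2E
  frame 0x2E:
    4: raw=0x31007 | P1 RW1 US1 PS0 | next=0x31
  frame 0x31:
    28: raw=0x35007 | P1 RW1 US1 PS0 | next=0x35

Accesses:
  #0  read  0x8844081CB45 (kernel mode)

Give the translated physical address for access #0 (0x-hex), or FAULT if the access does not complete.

Walk each access:
#0 VA=0x8844081CB45 (r,kernel):
  L0: frame=0x2A idx=17 entry=0x2B007 [P=1 RW=1 US=1 PS=0]
  L1: frame=0x2B idx=17 entry=0x2E007 [P=1 RW=1 US=1 PS=0]
  L2: frame=0x2E idx=4 entry=0x31007 [P=1 RW=1 US=1 PS=0]
  L3: frame=0x31 idx=28 entry=0x35007 [P=1 RW=1 US=1 PS=0]
  ✓ 0x35B45  — 4 lookups

Access #0 PA: 0x35B45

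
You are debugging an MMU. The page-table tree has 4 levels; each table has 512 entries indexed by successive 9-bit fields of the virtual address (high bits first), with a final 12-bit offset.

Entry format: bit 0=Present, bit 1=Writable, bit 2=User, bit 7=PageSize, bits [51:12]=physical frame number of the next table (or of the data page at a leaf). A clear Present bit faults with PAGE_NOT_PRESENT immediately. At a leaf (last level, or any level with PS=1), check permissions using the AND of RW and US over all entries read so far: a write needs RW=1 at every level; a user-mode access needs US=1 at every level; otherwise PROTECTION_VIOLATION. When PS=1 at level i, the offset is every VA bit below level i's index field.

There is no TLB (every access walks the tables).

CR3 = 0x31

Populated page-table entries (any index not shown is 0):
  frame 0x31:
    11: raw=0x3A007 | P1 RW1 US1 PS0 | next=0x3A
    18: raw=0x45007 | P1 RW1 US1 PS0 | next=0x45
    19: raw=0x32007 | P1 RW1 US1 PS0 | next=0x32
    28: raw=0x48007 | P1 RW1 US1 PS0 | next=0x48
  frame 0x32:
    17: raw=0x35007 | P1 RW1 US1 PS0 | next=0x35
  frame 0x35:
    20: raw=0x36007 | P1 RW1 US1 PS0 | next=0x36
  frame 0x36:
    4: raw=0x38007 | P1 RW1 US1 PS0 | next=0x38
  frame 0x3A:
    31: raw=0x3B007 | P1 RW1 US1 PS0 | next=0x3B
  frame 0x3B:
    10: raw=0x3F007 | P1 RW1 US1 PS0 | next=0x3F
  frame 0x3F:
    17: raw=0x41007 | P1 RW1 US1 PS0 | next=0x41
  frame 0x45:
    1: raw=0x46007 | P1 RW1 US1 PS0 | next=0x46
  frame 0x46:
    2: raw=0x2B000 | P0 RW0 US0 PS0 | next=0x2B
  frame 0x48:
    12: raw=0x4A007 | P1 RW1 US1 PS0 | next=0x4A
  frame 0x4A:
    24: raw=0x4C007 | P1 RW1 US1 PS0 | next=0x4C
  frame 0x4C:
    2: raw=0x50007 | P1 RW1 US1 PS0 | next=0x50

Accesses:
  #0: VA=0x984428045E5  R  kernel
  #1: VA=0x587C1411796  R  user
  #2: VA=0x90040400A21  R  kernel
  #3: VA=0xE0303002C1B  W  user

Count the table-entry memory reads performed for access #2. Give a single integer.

Walk each access:
#0 VA=0x984428045E5 (r,kernel):
  lvl0: tbl 0x31, slot 19 ⇒ 0x32007 (P1/RW1/US1/PS0)
  lvl1: tbl 0x32, slot 17 ⇒ 0x35007 (P1/RW1/US1/PS0)
  lvl2: tbl 0x35, slot 20 ⇒ 0x36007 (P1/RW1/US1/PS0)
  lvl3: tbl 0x36, slot 4 ⇒ 0x38007 (P1/RW1/US1/PS0)
  ⇒ phys 0x385E5  [4 reads]
#1 VA=0x587C1411796 (r,user):
  lvl0: tbl 0x31, slot 11 ⇒ 0x3A007 (P1/RW1/US1/PS0)
  lvl1: tbl 0x3A, slot 31 ⇒ 0x3B007 (P1/RW1/US1/PS0)
  lvl2: tbl 0x3B, slot 10 ⇒ 0x3F007 (P1/RW1/US1/PS0)
  lvl3: tbl 0x3F, slot 17 ⇒ 0x41007 (P1/RW1/US1/PS0)
  ⇒ phys 0x41796  [4 reads]
#2 VA=0x90040400A21 (r,kernel):
  lvl0: tbl 0x31, slot 18 ⇒ 0x45007 (P1/RW1/US1/PS0)
  lvl1: tbl 0x45, slot 1 ⇒ 0x46007 (P1/RW1/US1/PS0)
  lvl2: tbl 0x46, slot 2 ⇒ 0x2B000 (P0/RW0/US0/PS0)
  → PAGE_NOT_PRESENT  (3 entries read)
#3 VA=0xE0303002C1B (w,user):
  lvl0: tbl 0x31, slot 28 ⇒ 0x48007 (P1/RW1/US1/PS0)
  lvl1: tbl 0x48, slot 12 ⇒ 0x4A007 (P1/RW1/US1/PS0)
  lvl2: tbl 0x4A, slot 24 ⇒ 0x4C007 (P1/RW1/US1/PS0)
  lvl3: tbl 0x4C, slot 2 ⇒ 0x50007 (P1/RW1/US1/PS0)
  ⇒ phys 0x50C1B  [4 reads]

Entries read for #2: 3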